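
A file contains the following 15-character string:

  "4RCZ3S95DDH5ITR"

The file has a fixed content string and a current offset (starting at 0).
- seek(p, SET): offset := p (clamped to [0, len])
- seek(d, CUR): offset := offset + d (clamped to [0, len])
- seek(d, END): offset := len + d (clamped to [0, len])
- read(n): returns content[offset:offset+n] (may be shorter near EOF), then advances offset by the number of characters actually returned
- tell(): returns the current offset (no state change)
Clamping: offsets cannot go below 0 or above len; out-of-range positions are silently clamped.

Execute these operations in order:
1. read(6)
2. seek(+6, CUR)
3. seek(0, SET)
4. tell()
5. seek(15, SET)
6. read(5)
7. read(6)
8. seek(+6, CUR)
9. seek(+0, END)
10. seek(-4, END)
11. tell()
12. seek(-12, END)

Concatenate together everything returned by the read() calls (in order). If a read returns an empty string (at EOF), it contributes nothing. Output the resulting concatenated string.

Answer: 4RCZ3S

Derivation:
After 1 (read(6)): returned '4RCZ3S', offset=6
After 2 (seek(+6, CUR)): offset=12
After 3 (seek(0, SET)): offset=0
After 4 (tell()): offset=0
After 5 (seek(15, SET)): offset=15
After 6 (read(5)): returned '', offset=15
After 7 (read(6)): returned '', offset=15
After 8 (seek(+6, CUR)): offset=15
After 9 (seek(+0, END)): offset=15
After 10 (seek(-4, END)): offset=11
After 11 (tell()): offset=11
After 12 (seek(-12, END)): offset=3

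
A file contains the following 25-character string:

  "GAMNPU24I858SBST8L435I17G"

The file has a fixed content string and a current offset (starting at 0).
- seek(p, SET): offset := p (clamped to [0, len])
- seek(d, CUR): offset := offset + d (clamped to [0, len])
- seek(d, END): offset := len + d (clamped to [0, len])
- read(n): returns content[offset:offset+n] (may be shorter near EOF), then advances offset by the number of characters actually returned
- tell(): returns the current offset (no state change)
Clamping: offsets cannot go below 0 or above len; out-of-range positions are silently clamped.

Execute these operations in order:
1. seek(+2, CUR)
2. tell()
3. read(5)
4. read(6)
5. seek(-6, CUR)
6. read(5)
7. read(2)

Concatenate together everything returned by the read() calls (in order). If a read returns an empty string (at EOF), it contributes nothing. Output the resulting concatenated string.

Answer: MNPU24I858S4I858SB

Derivation:
After 1 (seek(+2, CUR)): offset=2
After 2 (tell()): offset=2
After 3 (read(5)): returned 'MNPU2', offset=7
After 4 (read(6)): returned '4I858S', offset=13
After 5 (seek(-6, CUR)): offset=7
After 6 (read(5)): returned '4I858', offset=12
After 7 (read(2)): returned 'SB', offset=14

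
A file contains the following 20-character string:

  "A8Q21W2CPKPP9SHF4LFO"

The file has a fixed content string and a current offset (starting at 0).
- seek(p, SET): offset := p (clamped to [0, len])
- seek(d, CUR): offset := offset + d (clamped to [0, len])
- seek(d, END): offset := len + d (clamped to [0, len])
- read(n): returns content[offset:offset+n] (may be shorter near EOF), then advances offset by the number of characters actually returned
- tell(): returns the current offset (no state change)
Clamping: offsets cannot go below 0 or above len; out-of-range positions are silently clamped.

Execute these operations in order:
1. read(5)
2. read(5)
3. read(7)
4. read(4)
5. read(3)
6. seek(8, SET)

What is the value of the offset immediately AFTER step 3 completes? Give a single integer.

Answer: 17

Derivation:
After 1 (read(5)): returned 'A8Q21', offset=5
After 2 (read(5)): returned 'W2CPK', offset=10
After 3 (read(7)): returned 'PP9SHF4', offset=17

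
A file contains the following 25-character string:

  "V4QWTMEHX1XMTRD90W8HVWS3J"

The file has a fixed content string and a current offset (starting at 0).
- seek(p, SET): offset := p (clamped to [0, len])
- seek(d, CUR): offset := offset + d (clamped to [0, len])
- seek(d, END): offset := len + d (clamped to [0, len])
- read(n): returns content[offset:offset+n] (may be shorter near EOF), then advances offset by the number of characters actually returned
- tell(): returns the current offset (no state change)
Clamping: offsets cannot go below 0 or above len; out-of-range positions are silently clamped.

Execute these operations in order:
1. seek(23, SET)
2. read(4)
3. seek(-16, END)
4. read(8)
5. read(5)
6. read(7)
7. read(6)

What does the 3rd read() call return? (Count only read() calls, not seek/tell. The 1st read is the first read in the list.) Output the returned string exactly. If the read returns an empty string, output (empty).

After 1 (seek(23, SET)): offset=23
After 2 (read(4)): returned '3J', offset=25
After 3 (seek(-16, END)): offset=9
After 4 (read(8)): returned '1XMTRD90', offset=17
After 5 (read(5)): returned 'W8HVW', offset=22
After 6 (read(7)): returned 'S3J', offset=25
After 7 (read(6)): returned '', offset=25

Answer: W8HVW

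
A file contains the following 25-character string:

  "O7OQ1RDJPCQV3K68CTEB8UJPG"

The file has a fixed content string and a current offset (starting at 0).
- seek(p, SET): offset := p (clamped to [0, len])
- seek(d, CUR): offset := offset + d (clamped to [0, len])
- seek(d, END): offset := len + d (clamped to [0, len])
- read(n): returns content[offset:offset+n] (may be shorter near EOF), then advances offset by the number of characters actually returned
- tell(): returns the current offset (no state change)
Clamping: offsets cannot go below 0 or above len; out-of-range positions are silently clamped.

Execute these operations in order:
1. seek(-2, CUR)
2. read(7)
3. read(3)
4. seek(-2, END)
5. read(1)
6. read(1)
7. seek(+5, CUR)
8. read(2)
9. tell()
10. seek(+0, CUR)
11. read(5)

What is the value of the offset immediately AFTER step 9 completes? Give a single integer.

Answer: 25

Derivation:
After 1 (seek(-2, CUR)): offset=0
After 2 (read(7)): returned 'O7OQ1RD', offset=7
After 3 (read(3)): returned 'JPC', offset=10
After 4 (seek(-2, END)): offset=23
After 5 (read(1)): returned 'P', offset=24
After 6 (read(1)): returned 'G', offset=25
After 7 (seek(+5, CUR)): offset=25
After 8 (read(2)): returned '', offset=25
After 9 (tell()): offset=25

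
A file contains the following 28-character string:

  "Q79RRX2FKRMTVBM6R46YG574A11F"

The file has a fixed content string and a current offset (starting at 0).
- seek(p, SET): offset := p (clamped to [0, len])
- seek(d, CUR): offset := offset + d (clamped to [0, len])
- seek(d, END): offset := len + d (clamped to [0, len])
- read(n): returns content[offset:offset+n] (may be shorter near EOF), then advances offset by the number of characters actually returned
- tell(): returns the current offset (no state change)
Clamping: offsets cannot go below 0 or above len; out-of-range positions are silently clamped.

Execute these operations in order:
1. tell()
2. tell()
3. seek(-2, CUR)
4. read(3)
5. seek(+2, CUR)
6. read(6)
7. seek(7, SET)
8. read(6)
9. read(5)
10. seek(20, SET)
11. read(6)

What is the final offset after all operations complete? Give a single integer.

Answer: 26

Derivation:
After 1 (tell()): offset=0
After 2 (tell()): offset=0
After 3 (seek(-2, CUR)): offset=0
After 4 (read(3)): returned 'Q79', offset=3
After 5 (seek(+2, CUR)): offset=5
After 6 (read(6)): returned 'X2FKRM', offset=11
After 7 (seek(7, SET)): offset=7
After 8 (read(6)): returned 'FKRMTV', offset=13
After 9 (read(5)): returned 'BM6R4', offset=18
After 10 (seek(20, SET)): offset=20
After 11 (read(6)): returned 'G574A1', offset=26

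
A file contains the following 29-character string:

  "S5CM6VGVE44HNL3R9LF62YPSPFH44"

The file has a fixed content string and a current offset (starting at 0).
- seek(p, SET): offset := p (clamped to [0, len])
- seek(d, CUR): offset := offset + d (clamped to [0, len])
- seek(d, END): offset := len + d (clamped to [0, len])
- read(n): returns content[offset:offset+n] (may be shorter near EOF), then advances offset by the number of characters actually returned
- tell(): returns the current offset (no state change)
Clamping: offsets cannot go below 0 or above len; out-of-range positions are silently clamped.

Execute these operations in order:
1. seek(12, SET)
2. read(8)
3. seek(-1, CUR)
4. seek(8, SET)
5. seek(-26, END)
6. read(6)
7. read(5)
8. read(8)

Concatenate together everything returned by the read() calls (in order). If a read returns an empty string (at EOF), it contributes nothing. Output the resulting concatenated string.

After 1 (seek(12, SET)): offset=12
After 2 (read(8)): returned 'NL3R9LF6', offset=20
After 3 (seek(-1, CUR)): offset=19
After 4 (seek(8, SET)): offset=8
After 5 (seek(-26, END)): offset=3
After 6 (read(6)): returned 'M6VGVE', offset=9
After 7 (read(5)): returned '44HNL', offset=14
After 8 (read(8)): returned '3R9LF62Y', offset=22

Answer: NL3R9LF6M6VGVE44HNL3R9LF62Y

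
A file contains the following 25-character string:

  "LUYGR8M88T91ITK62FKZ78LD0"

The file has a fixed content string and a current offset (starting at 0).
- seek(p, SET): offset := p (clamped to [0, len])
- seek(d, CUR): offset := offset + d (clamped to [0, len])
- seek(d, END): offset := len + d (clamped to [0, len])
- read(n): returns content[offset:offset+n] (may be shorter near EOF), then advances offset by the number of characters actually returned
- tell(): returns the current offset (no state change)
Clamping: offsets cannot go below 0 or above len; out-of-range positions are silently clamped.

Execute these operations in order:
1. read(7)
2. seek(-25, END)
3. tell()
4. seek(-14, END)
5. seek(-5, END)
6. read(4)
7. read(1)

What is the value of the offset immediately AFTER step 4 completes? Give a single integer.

After 1 (read(7)): returned 'LUYGR8M', offset=7
After 2 (seek(-25, END)): offset=0
After 3 (tell()): offset=0
After 4 (seek(-14, END)): offset=11

Answer: 11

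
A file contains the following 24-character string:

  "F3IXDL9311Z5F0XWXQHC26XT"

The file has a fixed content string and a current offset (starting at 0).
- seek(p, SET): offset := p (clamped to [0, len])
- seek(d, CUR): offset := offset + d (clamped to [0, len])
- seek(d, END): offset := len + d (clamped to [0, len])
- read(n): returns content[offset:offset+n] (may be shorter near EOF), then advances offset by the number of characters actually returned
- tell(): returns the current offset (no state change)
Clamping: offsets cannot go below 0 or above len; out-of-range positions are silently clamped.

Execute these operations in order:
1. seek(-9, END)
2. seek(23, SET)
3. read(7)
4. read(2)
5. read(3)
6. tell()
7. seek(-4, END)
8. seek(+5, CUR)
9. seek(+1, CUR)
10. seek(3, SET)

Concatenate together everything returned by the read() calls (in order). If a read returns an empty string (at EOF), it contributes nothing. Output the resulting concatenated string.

After 1 (seek(-9, END)): offset=15
After 2 (seek(23, SET)): offset=23
After 3 (read(7)): returned 'T', offset=24
After 4 (read(2)): returned '', offset=24
After 5 (read(3)): returned '', offset=24
After 6 (tell()): offset=24
After 7 (seek(-4, END)): offset=20
After 8 (seek(+5, CUR)): offset=24
After 9 (seek(+1, CUR)): offset=24
After 10 (seek(3, SET)): offset=3

Answer: T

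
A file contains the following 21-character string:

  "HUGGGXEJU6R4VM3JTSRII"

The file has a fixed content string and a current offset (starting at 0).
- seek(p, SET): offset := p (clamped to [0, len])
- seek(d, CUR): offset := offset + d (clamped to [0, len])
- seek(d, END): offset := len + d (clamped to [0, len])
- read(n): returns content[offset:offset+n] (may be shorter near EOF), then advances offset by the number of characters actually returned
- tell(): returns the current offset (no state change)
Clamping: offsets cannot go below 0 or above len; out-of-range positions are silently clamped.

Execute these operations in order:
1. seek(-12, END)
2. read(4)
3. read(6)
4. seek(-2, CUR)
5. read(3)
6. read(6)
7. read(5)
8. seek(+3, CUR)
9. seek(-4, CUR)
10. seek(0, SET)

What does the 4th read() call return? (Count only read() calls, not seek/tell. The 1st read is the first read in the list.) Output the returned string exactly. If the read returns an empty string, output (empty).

Answer: I

Derivation:
After 1 (seek(-12, END)): offset=9
After 2 (read(4)): returned '6R4V', offset=13
After 3 (read(6)): returned 'M3JTSR', offset=19
After 4 (seek(-2, CUR)): offset=17
After 5 (read(3)): returned 'SRI', offset=20
After 6 (read(6)): returned 'I', offset=21
After 7 (read(5)): returned '', offset=21
After 8 (seek(+3, CUR)): offset=21
After 9 (seek(-4, CUR)): offset=17
After 10 (seek(0, SET)): offset=0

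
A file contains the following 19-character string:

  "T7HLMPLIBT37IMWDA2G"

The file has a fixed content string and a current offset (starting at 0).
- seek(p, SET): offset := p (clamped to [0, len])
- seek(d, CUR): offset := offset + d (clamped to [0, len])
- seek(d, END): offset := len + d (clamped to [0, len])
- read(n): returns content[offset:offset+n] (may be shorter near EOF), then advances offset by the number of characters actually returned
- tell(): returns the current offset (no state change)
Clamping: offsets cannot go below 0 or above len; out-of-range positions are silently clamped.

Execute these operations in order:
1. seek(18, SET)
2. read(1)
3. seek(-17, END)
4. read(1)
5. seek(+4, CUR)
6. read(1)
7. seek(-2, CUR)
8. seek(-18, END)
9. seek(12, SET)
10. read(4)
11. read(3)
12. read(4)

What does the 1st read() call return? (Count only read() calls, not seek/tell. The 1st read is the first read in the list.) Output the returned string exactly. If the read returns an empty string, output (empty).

Answer: G

Derivation:
After 1 (seek(18, SET)): offset=18
After 2 (read(1)): returned 'G', offset=19
After 3 (seek(-17, END)): offset=2
After 4 (read(1)): returned 'H', offset=3
After 5 (seek(+4, CUR)): offset=7
After 6 (read(1)): returned 'I', offset=8
After 7 (seek(-2, CUR)): offset=6
After 8 (seek(-18, END)): offset=1
After 9 (seek(12, SET)): offset=12
After 10 (read(4)): returned 'IMWD', offset=16
After 11 (read(3)): returned 'A2G', offset=19
After 12 (read(4)): returned '', offset=19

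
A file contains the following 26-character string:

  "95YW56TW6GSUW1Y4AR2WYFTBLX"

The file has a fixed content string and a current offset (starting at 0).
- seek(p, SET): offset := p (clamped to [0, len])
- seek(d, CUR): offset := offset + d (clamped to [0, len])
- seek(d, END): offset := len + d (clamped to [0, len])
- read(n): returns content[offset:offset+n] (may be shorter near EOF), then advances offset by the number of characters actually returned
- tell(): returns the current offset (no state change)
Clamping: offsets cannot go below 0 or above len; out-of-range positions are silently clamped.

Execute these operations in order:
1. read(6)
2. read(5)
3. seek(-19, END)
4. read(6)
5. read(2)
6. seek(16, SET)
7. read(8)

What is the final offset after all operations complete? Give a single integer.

Answer: 24

Derivation:
After 1 (read(6)): returned '95YW56', offset=6
After 2 (read(5)): returned 'TW6GS', offset=11
After 3 (seek(-19, END)): offset=7
After 4 (read(6)): returned 'W6GSUW', offset=13
After 5 (read(2)): returned '1Y', offset=15
After 6 (seek(16, SET)): offset=16
After 7 (read(8)): returned 'AR2WYFTB', offset=24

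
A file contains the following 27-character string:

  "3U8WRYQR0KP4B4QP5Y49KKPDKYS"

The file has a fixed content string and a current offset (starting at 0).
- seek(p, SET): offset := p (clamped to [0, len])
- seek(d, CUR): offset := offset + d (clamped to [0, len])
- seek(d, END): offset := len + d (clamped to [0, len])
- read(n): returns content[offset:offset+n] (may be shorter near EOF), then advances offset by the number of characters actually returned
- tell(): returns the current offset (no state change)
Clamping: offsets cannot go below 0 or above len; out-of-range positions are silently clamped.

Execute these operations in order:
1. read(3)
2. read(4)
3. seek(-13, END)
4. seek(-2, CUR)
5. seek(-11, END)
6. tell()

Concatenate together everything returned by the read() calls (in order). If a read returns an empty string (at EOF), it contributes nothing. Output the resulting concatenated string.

After 1 (read(3)): returned '3U8', offset=3
After 2 (read(4)): returned 'WRYQ', offset=7
After 3 (seek(-13, END)): offset=14
After 4 (seek(-2, CUR)): offset=12
After 5 (seek(-11, END)): offset=16
After 6 (tell()): offset=16

Answer: 3U8WRYQ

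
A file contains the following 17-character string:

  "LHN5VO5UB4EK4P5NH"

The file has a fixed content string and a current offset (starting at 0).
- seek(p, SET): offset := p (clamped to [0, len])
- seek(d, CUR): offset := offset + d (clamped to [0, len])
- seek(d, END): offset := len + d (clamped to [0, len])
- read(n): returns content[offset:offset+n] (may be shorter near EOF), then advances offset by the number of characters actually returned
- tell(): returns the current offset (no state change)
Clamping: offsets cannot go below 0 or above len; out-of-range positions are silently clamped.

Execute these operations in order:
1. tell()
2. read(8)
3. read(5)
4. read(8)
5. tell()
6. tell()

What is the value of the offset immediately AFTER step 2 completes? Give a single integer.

After 1 (tell()): offset=0
After 2 (read(8)): returned 'LHN5VO5U', offset=8

Answer: 8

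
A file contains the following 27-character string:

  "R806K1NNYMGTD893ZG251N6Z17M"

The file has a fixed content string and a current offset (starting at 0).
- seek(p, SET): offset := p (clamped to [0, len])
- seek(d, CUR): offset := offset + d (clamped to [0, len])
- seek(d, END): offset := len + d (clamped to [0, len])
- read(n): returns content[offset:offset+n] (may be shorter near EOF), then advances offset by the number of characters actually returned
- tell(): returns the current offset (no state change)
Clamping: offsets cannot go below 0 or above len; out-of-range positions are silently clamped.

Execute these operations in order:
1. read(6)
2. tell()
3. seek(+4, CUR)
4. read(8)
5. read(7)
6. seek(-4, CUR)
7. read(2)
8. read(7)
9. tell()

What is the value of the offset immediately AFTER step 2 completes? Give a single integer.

Answer: 6

Derivation:
After 1 (read(6)): returned 'R806K1', offset=6
After 2 (tell()): offset=6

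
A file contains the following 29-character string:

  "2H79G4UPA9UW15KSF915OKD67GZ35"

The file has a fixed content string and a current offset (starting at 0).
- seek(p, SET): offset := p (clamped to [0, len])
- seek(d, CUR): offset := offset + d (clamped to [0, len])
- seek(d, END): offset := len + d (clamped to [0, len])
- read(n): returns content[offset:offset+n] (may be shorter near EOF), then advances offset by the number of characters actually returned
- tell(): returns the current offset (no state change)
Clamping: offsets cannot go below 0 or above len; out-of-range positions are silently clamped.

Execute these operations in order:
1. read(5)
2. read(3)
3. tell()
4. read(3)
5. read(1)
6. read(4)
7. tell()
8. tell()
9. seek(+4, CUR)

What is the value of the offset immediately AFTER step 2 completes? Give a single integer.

After 1 (read(5)): returned '2H79G', offset=5
After 2 (read(3)): returned '4UP', offset=8

Answer: 8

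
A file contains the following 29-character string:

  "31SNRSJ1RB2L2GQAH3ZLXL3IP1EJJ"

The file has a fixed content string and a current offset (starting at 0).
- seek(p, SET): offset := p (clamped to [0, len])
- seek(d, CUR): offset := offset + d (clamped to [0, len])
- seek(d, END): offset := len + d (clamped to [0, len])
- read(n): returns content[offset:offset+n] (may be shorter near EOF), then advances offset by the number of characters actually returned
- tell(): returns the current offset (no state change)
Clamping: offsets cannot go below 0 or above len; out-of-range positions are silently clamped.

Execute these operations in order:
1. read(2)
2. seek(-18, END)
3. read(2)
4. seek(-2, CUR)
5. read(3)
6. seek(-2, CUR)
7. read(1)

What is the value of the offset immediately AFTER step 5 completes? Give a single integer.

After 1 (read(2)): returned '31', offset=2
After 2 (seek(-18, END)): offset=11
After 3 (read(2)): returned 'L2', offset=13
After 4 (seek(-2, CUR)): offset=11
After 5 (read(3)): returned 'L2G', offset=14

Answer: 14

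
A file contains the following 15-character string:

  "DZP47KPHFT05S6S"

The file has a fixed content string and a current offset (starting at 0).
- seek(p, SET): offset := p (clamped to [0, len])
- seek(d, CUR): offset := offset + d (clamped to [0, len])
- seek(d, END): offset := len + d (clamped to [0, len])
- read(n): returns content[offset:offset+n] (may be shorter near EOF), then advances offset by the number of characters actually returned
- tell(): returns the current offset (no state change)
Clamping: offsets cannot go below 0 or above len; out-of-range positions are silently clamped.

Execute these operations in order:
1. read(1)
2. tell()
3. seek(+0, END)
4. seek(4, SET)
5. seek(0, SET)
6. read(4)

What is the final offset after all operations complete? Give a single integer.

Answer: 4

Derivation:
After 1 (read(1)): returned 'D', offset=1
After 2 (tell()): offset=1
After 3 (seek(+0, END)): offset=15
After 4 (seek(4, SET)): offset=4
After 5 (seek(0, SET)): offset=0
After 6 (read(4)): returned 'DZP4', offset=4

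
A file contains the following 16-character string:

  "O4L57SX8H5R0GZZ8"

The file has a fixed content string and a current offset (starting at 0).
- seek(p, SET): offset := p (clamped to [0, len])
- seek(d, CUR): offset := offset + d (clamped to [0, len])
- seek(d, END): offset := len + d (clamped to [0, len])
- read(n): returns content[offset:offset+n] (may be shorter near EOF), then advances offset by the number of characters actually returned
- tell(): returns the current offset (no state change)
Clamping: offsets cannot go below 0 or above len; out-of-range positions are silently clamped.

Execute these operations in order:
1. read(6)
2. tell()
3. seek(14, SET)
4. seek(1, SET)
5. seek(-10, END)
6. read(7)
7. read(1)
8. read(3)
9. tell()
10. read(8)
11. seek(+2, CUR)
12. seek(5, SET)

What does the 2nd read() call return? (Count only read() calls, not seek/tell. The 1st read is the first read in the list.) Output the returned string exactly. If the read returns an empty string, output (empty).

Answer: X8H5R0G

Derivation:
After 1 (read(6)): returned 'O4L57S', offset=6
After 2 (tell()): offset=6
After 3 (seek(14, SET)): offset=14
After 4 (seek(1, SET)): offset=1
After 5 (seek(-10, END)): offset=6
After 6 (read(7)): returned 'X8H5R0G', offset=13
After 7 (read(1)): returned 'Z', offset=14
After 8 (read(3)): returned 'Z8', offset=16
After 9 (tell()): offset=16
After 10 (read(8)): returned '', offset=16
After 11 (seek(+2, CUR)): offset=16
After 12 (seek(5, SET)): offset=5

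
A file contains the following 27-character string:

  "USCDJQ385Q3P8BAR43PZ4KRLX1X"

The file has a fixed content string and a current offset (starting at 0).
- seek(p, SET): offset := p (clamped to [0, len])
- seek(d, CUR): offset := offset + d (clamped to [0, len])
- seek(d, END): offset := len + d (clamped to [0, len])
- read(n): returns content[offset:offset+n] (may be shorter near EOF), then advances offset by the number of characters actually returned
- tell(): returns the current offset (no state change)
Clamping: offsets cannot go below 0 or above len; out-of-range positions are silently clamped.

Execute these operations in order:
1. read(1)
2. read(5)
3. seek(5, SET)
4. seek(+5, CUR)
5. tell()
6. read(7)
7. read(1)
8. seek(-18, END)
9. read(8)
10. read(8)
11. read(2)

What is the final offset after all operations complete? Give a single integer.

After 1 (read(1)): returned 'U', offset=1
After 2 (read(5)): returned 'SCDJQ', offset=6
After 3 (seek(5, SET)): offset=5
After 4 (seek(+5, CUR)): offset=10
After 5 (tell()): offset=10
After 6 (read(7)): returned '3P8BAR4', offset=17
After 7 (read(1)): returned '3', offset=18
After 8 (seek(-18, END)): offset=9
After 9 (read(8)): returned 'Q3P8BAR4', offset=17
After 10 (read(8)): returned '3PZ4KRLX', offset=25
After 11 (read(2)): returned '1X', offset=27

Answer: 27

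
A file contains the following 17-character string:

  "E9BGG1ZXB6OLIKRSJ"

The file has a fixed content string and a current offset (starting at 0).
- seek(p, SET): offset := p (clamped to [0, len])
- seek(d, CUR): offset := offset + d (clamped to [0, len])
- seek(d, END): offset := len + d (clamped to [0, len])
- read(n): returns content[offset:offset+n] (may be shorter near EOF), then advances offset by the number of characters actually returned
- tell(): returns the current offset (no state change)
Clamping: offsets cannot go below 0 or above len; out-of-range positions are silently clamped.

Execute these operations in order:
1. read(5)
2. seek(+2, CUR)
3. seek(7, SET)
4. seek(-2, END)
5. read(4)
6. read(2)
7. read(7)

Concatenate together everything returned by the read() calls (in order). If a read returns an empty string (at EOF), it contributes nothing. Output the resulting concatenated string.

Answer: E9BGGSJ

Derivation:
After 1 (read(5)): returned 'E9BGG', offset=5
After 2 (seek(+2, CUR)): offset=7
After 3 (seek(7, SET)): offset=7
After 4 (seek(-2, END)): offset=15
After 5 (read(4)): returned 'SJ', offset=17
After 6 (read(2)): returned '', offset=17
After 7 (read(7)): returned '', offset=17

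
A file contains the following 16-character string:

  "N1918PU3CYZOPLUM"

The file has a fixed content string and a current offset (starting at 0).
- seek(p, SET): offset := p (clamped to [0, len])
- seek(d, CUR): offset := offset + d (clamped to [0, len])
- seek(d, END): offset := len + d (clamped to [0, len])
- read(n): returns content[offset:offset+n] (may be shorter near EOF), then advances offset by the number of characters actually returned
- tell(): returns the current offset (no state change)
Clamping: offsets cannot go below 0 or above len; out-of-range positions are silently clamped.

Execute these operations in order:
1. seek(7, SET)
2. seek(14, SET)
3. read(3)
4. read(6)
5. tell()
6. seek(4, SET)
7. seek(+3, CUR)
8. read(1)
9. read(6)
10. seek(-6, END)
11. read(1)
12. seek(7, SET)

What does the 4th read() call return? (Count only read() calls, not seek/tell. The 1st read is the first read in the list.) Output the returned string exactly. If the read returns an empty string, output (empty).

Answer: CYZOPL

Derivation:
After 1 (seek(7, SET)): offset=7
After 2 (seek(14, SET)): offset=14
After 3 (read(3)): returned 'UM', offset=16
After 4 (read(6)): returned '', offset=16
After 5 (tell()): offset=16
After 6 (seek(4, SET)): offset=4
After 7 (seek(+3, CUR)): offset=7
After 8 (read(1)): returned '3', offset=8
After 9 (read(6)): returned 'CYZOPL', offset=14
After 10 (seek(-6, END)): offset=10
After 11 (read(1)): returned 'Z', offset=11
After 12 (seek(7, SET)): offset=7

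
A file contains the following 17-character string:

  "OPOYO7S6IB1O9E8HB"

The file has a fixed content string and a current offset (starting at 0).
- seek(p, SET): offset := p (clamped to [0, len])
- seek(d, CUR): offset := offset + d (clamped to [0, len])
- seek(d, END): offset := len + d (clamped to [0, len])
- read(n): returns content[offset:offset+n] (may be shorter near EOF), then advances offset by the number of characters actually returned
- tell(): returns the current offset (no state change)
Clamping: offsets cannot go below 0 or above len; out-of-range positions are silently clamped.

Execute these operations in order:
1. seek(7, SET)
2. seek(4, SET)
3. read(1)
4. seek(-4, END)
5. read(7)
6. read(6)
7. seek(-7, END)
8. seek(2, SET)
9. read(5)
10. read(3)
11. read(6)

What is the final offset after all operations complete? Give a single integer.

Answer: 16

Derivation:
After 1 (seek(7, SET)): offset=7
After 2 (seek(4, SET)): offset=4
After 3 (read(1)): returned 'O', offset=5
After 4 (seek(-4, END)): offset=13
After 5 (read(7)): returned 'E8HB', offset=17
After 6 (read(6)): returned '', offset=17
After 7 (seek(-7, END)): offset=10
After 8 (seek(2, SET)): offset=2
After 9 (read(5)): returned 'OYO7S', offset=7
After 10 (read(3)): returned '6IB', offset=10
After 11 (read(6)): returned '1O9E8H', offset=16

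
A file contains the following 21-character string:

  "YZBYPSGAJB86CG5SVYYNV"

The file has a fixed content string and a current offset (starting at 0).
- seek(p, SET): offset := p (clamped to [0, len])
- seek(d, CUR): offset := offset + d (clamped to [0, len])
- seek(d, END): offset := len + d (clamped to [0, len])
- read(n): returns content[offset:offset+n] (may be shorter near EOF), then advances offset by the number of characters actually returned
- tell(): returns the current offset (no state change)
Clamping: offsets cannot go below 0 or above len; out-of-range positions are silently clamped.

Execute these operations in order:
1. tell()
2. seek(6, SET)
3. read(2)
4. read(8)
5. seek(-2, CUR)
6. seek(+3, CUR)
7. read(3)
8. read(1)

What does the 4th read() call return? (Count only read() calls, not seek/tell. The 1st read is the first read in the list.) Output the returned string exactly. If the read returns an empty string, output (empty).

After 1 (tell()): offset=0
After 2 (seek(6, SET)): offset=6
After 3 (read(2)): returned 'GA', offset=8
After 4 (read(8)): returned 'JB86CG5S', offset=16
After 5 (seek(-2, CUR)): offset=14
After 6 (seek(+3, CUR)): offset=17
After 7 (read(3)): returned 'YYN', offset=20
After 8 (read(1)): returned 'V', offset=21

Answer: V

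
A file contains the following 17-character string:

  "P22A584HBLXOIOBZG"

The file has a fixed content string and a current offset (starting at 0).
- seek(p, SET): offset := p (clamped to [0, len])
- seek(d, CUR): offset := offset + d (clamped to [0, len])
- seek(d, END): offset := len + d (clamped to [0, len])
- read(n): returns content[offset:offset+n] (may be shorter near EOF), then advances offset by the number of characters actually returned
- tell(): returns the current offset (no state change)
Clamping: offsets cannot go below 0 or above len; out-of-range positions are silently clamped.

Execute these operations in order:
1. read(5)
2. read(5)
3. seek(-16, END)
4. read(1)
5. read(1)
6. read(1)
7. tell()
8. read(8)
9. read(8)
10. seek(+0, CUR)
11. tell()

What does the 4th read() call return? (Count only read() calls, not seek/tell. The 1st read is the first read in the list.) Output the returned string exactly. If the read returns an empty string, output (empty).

Answer: 2

Derivation:
After 1 (read(5)): returned 'P22A5', offset=5
After 2 (read(5)): returned '84HBL', offset=10
After 3 (seek(-16, END)): offset=1
After 4 (read(1)): returned '2', offset=2
After 5 (read(1)): returned '2', offset=3
After 6 (read(1)): returned 'A', offset=4
After 7 (tell()): offset=4
After 8 (read(8)): returned '584HBLXO', offset=12
After 9 (read(8)): returned 'IOBZG', offset=17
After 10 (seek(+0, CUR)): offset=17
After 11 (tell()): offset=17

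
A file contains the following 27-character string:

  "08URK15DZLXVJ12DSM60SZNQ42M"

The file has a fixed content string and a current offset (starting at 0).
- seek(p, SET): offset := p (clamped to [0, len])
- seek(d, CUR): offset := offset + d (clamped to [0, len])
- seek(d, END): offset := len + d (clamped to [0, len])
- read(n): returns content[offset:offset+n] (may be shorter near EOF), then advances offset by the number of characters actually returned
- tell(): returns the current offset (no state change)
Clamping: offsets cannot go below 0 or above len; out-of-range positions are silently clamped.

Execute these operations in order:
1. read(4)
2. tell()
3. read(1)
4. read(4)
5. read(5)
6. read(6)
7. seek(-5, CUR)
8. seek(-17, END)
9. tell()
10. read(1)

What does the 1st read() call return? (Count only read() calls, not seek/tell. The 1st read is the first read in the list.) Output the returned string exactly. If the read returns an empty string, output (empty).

After 1 (read(4)): returned '08UR', offset=4
After 2 (tell()): offset=4
After 3 (read(1)): returned 'K', offset=5
After 4 (read(4)): returned '15DZ', offset=9
After 5 (read(5)): returned 'LXVJ1', offset=14
After 6 (read(6)): returned '2DSM60', offset=20
After 7 (seek(-5, CUR)): offset=15
After 8 (seek(-17, END)): offset=10
After 9 (tell()): offset=10
After 10 (read(1)): returned 'X', offset=11

Answer: 08UR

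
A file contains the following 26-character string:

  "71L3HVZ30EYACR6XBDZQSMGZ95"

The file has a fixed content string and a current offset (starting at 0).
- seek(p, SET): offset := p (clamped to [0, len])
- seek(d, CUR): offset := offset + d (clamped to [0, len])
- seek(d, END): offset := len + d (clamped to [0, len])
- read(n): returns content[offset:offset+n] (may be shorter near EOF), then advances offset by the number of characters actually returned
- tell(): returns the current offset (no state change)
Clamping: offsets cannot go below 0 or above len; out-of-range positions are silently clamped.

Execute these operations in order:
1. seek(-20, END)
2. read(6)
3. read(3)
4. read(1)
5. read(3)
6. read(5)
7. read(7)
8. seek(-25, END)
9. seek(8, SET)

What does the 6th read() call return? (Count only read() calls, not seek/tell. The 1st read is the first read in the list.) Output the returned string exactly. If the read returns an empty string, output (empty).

After 1 (seek(-20, END)): offset=6
After 2 (read(6)): returned 'Z30EYA', offset=12
After 3 (read(3)): returned 'CR6', offset=15
After 4 (read(1)): returned 'X', offset=16
After 5 (read(3)): returned 'BDZ', offset=19
After 6 (read(5)): returned 'QSMGZ', offset=24
After 7 (read(7)): returned '95', offset=26
After 8 (seek(-25, END)): offset=1
After 9 (seek(8, SET)): offset=8

Answer: 95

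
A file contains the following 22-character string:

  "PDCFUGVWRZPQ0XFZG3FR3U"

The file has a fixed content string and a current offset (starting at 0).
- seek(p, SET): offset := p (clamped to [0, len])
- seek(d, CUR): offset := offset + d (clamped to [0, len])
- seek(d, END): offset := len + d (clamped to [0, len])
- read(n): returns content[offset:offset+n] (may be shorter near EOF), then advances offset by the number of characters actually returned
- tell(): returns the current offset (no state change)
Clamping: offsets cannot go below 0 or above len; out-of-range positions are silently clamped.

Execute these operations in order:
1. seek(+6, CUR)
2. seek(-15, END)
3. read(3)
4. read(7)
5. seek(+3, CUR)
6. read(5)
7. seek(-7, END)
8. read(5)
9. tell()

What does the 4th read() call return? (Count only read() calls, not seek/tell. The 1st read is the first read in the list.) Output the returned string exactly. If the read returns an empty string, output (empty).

After 1 (seek(+6, CUR)): offset=6
After 2 (seek(-15, END)): offset=7
After 3 (read(3)): returned 'WRZ', offset=10
After 4 (read(7)): returned 'PQ0XFZG', offset=17
After 5 (seek(+3, CUR)): offset=20
After 6 (read(5)): returned '3U', offset=22
After 7 (seek(-7, END)): offset=15
After 8 (read(5)): returned 'ZG3FR', offset=20
After 9 (tell()): offset=20

Answer: ZG3FR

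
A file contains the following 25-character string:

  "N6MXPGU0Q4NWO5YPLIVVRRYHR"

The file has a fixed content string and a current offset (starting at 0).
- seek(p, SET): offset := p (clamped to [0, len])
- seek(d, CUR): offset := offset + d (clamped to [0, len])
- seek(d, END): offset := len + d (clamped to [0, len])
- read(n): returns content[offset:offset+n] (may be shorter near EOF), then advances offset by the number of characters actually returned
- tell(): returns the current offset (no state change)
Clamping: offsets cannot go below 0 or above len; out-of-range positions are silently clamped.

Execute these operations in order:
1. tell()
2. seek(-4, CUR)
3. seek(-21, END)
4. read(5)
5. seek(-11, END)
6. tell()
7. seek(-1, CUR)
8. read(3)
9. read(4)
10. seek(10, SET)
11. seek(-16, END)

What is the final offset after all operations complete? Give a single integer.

After 1 (tell()): offset=0
After 2 (seek(-4, CUR)): offset=0
After 3 (seek(-21, END)): offset=4
After 4 (read(5)): returned 'PGU0Q', offset=9
After 5 (seek(-11, END)): offset=14
After 6 (tell()): offset=14
After 7 (seek(-1, CUR)): offset=13
After 8 (read(3)): returned '5YP', offset=16
After 9 (read(4)): returned 'LIVV', offset=20
After 10 (seek(10, SET)): offset=10
After 11 (seek(-16, END)): offset=9

Answer: 9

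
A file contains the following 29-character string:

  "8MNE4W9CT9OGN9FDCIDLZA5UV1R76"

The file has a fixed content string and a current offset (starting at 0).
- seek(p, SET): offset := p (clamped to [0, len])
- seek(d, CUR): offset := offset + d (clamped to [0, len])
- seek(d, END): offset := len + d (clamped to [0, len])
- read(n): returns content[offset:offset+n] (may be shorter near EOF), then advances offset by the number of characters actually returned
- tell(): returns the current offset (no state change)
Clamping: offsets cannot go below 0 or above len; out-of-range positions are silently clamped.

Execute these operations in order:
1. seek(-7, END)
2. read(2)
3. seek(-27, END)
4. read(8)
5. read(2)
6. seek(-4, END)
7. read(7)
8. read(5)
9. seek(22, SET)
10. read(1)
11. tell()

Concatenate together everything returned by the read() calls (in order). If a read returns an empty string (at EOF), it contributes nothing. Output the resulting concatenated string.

Answer: 5UNE4W9CT9OG1R765

Derivation:
After 1 (seek(-7, END)): offset=22
After 2 (read(2)): returned '5U', offset=24
After 3 (seek(-27, END)): offset=2
After 4 (read(8)): returned 'NE4W9CT9', offset=10
After 5 (read(2)): returned 'OG', offset=12
After 6 (seek(-4, END)): offset=25
After 7 (read(7)): returned '1R76', offset=29
After 8 (read(5)): returned '', offset=29
After 9 (seek(22, SET)): offset=22
After 10 (read(1)): returned '5', offset=23
After 11 (tell()): offset=23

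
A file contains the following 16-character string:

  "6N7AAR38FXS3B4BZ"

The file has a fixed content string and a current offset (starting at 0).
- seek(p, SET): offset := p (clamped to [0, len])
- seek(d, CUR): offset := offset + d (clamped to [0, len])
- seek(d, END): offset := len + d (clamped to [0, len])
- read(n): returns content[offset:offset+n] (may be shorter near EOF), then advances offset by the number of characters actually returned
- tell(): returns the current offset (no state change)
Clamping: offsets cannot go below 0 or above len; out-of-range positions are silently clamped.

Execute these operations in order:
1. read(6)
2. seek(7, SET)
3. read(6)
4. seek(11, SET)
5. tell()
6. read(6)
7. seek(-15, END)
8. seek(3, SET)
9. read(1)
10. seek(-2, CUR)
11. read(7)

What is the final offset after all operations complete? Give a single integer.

After 1 (read(6)): returned '6N7AAR', offset=6
After 2 (seek(7, SET)): offset=7
After 3 (read(6)): returned '8FXS3B', offset=13
After 4 (seek(11, SET)): offset=11
After 5 (tell()): offset=11
After 6 (read(6)): returned '3B4BZ', offset=16
After 7 (seek(-15, END)): offset=1
After 8 (seek(3, SET)): offset=3
After 9 (read(1)): returned 'A', offset=4
After 10 (seek(-2, CUR)): offset=2
After 11 (read(7)): returned '7AAR38F', offset=9

Answer: 9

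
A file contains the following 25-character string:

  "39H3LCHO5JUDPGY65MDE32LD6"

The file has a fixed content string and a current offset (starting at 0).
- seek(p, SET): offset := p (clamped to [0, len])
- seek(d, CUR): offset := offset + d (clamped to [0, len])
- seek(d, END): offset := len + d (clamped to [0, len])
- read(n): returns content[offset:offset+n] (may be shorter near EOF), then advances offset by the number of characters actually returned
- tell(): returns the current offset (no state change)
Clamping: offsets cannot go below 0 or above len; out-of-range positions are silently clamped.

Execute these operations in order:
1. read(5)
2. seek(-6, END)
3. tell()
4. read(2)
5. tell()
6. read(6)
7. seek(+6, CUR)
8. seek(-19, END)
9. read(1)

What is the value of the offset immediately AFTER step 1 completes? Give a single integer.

After 1 (read(5)): returned '39H3L', offset=5

Answer: 5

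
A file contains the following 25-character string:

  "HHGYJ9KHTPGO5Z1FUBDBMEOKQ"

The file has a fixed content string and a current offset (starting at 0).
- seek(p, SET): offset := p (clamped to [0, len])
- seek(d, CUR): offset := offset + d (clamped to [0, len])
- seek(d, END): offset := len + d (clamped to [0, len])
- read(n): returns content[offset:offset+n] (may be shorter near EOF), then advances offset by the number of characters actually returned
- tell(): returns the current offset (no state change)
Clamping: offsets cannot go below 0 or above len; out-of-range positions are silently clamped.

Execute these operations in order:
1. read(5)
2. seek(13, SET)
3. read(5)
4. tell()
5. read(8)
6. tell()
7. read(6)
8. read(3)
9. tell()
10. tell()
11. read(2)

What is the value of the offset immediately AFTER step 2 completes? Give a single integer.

Answer: 13

Derivation:
After 1 (read(5)): returned 'HHGYJ', offset=5
After 2 (seek(13, SET)): offset=13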